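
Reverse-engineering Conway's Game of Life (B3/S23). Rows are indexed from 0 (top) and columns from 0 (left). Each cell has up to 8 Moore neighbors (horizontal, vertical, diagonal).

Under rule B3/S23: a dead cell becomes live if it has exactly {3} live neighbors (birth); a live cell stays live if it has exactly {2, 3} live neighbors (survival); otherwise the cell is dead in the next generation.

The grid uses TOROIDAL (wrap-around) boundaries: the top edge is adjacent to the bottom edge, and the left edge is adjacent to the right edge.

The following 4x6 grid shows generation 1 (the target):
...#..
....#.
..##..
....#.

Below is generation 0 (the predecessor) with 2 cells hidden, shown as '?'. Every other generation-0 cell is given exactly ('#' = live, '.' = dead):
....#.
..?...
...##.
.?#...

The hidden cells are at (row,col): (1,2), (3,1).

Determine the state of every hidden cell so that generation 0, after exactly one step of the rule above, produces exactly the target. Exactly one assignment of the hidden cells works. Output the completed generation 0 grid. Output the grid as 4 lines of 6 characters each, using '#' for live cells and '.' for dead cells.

Hidden generation-0 cells (in order): (1,2), (3,1).
A hidden cell only influences target cells in its own 3x3 neighborhood. Try each of the 2^2 = 4 assignments, step the completed generation 0 forward once under B3/S23, and compare with the target:
  (1,2)=. (3,1)=. -> step gives (0,3)='.' but target has '#' -> reject
  (1,2)=. (3,1)=# -> step gives (0,3)='.' but target has '#' -> reject
  (1,2)=# (3,1)=. -> step reproduces the target at every cell -> ACCEPT
  (1,2)=# (3,1)=# -> step gives (0,1)='#' but target has '.' -> reject
Unique solution: (1,2)=live, (3,1)=dead.
Check: live-neighbor counts of every cell in the completed generation 0:
022301
011432
023311
011432
Applying B3/S23 to generation 0 with these counts gives:
...#..
....#.
..##..
....#.
which matches the target exactly.

Answer: ....#.
..#...
...##.
..#...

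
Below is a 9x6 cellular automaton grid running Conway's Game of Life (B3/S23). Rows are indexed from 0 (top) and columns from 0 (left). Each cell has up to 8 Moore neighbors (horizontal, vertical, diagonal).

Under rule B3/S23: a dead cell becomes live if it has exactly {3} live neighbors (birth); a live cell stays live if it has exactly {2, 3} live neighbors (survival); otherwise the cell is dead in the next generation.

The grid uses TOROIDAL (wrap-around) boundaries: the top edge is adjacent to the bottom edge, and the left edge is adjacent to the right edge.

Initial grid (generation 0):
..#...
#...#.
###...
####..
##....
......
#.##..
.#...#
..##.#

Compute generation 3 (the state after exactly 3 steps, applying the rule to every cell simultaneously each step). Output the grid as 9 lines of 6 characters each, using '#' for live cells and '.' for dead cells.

Answer: ......
#.##.#
#.##.#
..#.#.
.#...#
..#.#.
.#.#..
....##
......

Derivation:
Simulating step by step:
Generation 0 (given above): 20 live cells
Generation 1: 23 live cells
.##.##
#.##.#
......
...#.#
#.....
#.#...
###...
.#...#
#####.
Generation 2: 18 live cells
......
#.##.#
#.##.#
......
##...#
#.#..#
..#..#
....##
......
Generation 3: 18 live cells
(generation 3 grid is the final answer)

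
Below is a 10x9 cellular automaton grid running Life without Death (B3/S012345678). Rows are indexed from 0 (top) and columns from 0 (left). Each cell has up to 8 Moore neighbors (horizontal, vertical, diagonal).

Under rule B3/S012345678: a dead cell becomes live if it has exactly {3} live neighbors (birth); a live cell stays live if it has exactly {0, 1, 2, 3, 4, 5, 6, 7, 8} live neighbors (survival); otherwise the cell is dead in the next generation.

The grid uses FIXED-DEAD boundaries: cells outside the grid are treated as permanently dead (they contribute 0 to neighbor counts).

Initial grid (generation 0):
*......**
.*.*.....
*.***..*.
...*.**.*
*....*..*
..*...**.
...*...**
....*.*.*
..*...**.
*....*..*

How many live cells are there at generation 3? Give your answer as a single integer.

Simulating step by step:
Generation 0 (given above): 32 live cells
Generation 1: 48 live cells
*......**
**.**..**
********.
.***.**.*
*...**..*
..*...**.
...*.*.**
...****.*
..*...***
*....****
Generation 2: 53 live cells
**.....**
**.**..**
********.
.***.**.*
*...**..*
..**..**.
..**.*.**
..*****.*
..**..***
*....****
Generation 3: 58 live cells
***....**
**.**..**
********.
.***.**.*
*...**..*
.***..**.
.***.*.**
.******.*
.***..***
*....****
Population at generation 3: 58

Answer: 58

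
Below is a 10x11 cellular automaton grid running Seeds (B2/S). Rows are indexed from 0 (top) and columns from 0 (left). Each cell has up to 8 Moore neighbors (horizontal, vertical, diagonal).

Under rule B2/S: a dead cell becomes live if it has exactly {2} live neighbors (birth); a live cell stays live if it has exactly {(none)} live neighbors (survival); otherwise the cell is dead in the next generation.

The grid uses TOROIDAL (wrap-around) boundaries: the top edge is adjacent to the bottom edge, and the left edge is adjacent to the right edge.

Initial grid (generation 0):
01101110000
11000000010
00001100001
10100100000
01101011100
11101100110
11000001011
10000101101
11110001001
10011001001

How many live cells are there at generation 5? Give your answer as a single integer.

Simulating step by step:
Generation 0 (given above): 48 live cells
Generation 1: 16 live cells
00000001110
00000000000
00110010010
00000000111
00000000000
00000000000
00010000000
00011000000
00000100000
00000000110
Generation 2: 19 live cells
00000000001
00110010001
00000001000
00110001000
00000000101
00000000000
00100000000
00100100000
00010000110
00000010001
Generation 3: 33 live cells
00110111000
10000001010
01001000100
00000010010
00110001010
00000000010
01010000000
01001000110
00101111001
10000001100
Generation 4: 21 live cells
10001000010
00000000001
10000110000
01001100001
00000010000
01001000001
10001000001
00000000001
00000000000
00000000011
Generation 5: 22 live cells
00000000100
01001010010
01000000010
00000001000
01110000011
00010000010
01010100000
00000000010
10000000000
10000000100
Population at generation 5: 22

Answer: 22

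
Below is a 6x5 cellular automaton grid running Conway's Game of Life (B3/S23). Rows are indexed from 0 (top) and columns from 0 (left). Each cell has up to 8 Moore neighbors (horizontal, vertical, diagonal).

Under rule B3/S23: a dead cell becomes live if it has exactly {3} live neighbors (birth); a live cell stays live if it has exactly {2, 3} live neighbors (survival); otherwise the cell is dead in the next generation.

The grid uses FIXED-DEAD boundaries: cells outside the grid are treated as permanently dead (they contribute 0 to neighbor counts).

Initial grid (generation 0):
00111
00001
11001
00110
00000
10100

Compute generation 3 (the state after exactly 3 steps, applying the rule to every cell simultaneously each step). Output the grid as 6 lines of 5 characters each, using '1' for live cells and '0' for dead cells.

Simulating step by step:
Generation 0 (given above): 11 live cells
Generation 1: 14 live cells
00011
01101
01101
01110
01110
00000
Generation 2: 12 live cells
00111
01001
10001
10001
01010
00100
Generation 3: 18 live cells
(generation 3 grid is the final answer)

Answer: 00111
01101
11011
11011
01110
00100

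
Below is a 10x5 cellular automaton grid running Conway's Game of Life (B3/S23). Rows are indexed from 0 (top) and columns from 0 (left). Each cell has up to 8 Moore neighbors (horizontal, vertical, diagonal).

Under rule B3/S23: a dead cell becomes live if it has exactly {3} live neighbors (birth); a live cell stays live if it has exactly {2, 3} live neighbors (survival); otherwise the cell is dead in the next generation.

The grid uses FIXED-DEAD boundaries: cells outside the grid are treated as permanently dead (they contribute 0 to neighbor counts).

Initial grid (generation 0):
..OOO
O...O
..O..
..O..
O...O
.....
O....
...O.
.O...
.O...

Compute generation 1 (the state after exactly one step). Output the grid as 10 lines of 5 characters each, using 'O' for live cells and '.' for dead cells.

Answer: ...OO
.OO.O
.O.O.
.O.O.
.....
.....
.....
.....
..O..
.....

Derivation:
Simulating step by step:
Generation 0 (given above): 13 live cells
Generation 1: 10 live cells
(generation 1 grid is the final answer)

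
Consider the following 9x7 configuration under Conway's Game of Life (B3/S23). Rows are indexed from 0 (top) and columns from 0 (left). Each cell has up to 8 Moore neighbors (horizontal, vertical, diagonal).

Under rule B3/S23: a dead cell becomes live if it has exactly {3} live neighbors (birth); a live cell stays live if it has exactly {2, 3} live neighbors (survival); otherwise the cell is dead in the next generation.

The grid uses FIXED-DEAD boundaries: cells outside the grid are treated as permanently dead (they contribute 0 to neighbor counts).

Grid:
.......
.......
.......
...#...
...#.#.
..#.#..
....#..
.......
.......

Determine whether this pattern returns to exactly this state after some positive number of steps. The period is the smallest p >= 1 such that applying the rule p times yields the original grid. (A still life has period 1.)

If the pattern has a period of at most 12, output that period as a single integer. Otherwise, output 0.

Answer: 2

Derivation:
Simulating and comparing each generation to the original:
Gen 0 (original, given above): 6 live cells
Gen 1: 6 live cells, differs from original
Gen 2: 6 live cells, MATCHES original -> period = 2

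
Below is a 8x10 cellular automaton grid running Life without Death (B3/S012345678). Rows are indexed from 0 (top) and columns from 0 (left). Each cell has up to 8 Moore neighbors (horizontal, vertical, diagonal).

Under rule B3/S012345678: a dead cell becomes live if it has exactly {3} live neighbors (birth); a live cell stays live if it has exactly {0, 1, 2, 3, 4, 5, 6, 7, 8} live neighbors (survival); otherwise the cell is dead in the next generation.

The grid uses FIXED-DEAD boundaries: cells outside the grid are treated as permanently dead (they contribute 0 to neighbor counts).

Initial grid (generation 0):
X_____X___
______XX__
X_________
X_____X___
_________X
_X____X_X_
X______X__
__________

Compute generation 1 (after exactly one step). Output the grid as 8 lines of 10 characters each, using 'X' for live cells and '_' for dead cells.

Simulating step by step:
Generation 0 (given above): 13 live cells
Generation 1: 18 live cells
(generation 1 grid is the final answer)

Answer: X_____XX__
______XX__
X_____XX__
X_____X___
_______X_X
_X____XXX_
X______X__
__________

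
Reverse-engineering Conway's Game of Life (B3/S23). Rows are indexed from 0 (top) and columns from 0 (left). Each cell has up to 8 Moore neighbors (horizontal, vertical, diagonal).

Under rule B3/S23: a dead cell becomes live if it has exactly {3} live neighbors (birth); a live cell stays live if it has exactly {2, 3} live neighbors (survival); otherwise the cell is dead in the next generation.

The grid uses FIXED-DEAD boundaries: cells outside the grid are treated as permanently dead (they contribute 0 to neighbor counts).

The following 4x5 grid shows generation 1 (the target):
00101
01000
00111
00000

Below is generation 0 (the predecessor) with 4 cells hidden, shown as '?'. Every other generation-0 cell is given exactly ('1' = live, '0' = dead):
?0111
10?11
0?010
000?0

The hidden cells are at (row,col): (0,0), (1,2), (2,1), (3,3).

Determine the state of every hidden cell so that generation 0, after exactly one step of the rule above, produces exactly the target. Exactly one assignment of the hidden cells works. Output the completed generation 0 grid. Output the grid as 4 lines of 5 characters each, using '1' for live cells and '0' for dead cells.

Answer: 00111
10011
01010
00000

Derivation:
Hidden generation-0 cells (in order): (0,0), (1,2), (2,1), (3,3).
A hidden cell only influences target cells in its own 3x3 neighborhood. Try each of the 2^4 = 16 assignments, step the completed generation 0 forward once under B3/S23, and compare with the target:
  (0,0)=0 (1,2)=0 (2,1)=0 (3,3)=0 -> step gives (1,1)='0' but target has '1' -> reject
  (0,0)=0 (1,2)=0 (2,1)=0 (3,3)=1 -> step gives (1,1)='0' but target has '1' -> reject
  (0,0)=0 (1,2)=0 (2,1)=1 (3,3)=0 -> step reproduces the target at every cell -> ACCEPT
  (0,0)=0 (1,2)=0 (2,1)=1 (3,3)=1 -> step gives (2,2)='0' but target has '1' -> reject
  (0,0)=0 (1,2)=1 (2,1)=0 (3,3)=0 -> step gives (0,1)='1' but target has '0' -> reject
  (0,0)=0 (1,2)=1 (2,1)=0 (3,3)=1 -> step gives (0,1)='1' but target has '0' -> reject
  (0,0)=0 (1,2)=1 (2,1)=1 (3,3)=0 -> step gives (0,1)='1' but target has '0' -> reject
  (0,0)=0 (1,2)=1 (2,1)=1 (3,3)=1 -> step gives (0,1)='1' but target has '0' -> reject
  (0,0)=1 (1,2)=0 (2,1)=0 (3,3)=0 -> step gives (0,1)='1' but target has '0' -> reject
  (0,0)=1 (1,2)=0 (2,1)=0 (3,3)=1 -> step gives (0,1)='1' but target has '0' -> reject
  (0,0)=1 (1,2)=0 (2,1)=1 (3,3)=0 -> step gives (0,1)='1' but target has '0' -> reject
  (0,0)=1 (1,2)=0 (2,1)=1 (3,3)=1 -> step gives (0,1)='1' but target has '0' -> reject
  (0,0)=1 (1,2)=1 (2,1)=0 (3,3)=0 -> step gives (1,1)='0' but target has '1' -> reject
  (0,0)=1 (1,2)=1 (2,1)=0 (3,3)=1 -> step gives (1,1)='0' but target has '1' -> reject
  (0,0)=1 (1,2)=1 (2,1)=1 (3,3)=0 -> step gives (1,0)='1' but target has '0' -> reject
  (0,0)=1 (1,2)=1 (2,1)=1 (3,3)=1 -> step gives (1,0)='1' but target has '0' -> reject
Unique solution: (0,0)=dead, (1,2)=dead, (2,1)=live, (3,3)=dead.
Check: live-neighbor counts of every cell in the completed generation 0:
12243
13554
21323
11211
Applying B3/S23 to generation 0 with these counts gives:
00101
01000
00111
00000
which matches the target exactly.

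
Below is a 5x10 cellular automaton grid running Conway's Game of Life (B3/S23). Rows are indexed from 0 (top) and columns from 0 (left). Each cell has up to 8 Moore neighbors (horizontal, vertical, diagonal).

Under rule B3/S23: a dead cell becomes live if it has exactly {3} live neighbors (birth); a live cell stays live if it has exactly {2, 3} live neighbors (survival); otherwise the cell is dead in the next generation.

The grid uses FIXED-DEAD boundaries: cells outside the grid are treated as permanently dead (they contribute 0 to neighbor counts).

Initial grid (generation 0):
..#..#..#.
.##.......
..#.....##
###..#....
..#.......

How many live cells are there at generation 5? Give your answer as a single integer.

Answer: 16

Derivation:
Simulating step by step:
Generation 0 (given above): 13 live cells
Generation 1: 12 live cells
.##.......
.###....##
#..#......
..##......
..#.......
Generation 2: 10 live cells
.#.#......
#..#......
....#.....
.###......
..##......
Generation 3: 10 live cells
..#.......
..###.....
.#..#.....
.#..#.....
.#.#......
Generation 4: 12 live cells
..#.......
.##.#.....
.#..##....
##.##.....
..#.......
Generation 5: 16 live cells
.###......
.##.##....
.....#....
##.###....
.###......
Population at generation 5: 16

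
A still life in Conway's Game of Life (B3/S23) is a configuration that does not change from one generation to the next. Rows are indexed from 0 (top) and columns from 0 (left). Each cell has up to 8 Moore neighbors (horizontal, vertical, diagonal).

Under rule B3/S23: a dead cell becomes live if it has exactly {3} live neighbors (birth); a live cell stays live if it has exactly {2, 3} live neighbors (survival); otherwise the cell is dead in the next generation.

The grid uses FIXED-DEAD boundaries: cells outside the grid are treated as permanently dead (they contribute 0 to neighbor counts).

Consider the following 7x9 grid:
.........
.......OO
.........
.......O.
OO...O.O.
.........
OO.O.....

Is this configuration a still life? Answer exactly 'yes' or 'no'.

Compute generation 1 and compare to generation 0 (given above):
Generation 1:
.........
.........
.......OO
......O..
......O..
..O......
.........
Cell (1,7) differs: gen0=1 vs gen1=0 -> NOT a still life.

Answer: no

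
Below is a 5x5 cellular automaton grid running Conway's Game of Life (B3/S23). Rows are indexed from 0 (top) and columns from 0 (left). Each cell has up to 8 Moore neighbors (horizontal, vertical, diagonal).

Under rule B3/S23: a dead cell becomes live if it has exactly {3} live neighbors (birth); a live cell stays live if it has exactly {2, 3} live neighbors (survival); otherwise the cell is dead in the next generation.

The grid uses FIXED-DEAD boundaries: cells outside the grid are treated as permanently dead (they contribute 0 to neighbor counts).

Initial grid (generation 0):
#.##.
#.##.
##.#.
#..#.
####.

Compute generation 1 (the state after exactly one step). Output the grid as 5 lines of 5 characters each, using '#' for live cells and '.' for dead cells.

Simulating step by step:
Generation 0 (given above): 15 live cells
Generation 1: 13 live cells
(generation 1 grid is the final answer)

Answer: ..##.
#...#
#..##
...##
####.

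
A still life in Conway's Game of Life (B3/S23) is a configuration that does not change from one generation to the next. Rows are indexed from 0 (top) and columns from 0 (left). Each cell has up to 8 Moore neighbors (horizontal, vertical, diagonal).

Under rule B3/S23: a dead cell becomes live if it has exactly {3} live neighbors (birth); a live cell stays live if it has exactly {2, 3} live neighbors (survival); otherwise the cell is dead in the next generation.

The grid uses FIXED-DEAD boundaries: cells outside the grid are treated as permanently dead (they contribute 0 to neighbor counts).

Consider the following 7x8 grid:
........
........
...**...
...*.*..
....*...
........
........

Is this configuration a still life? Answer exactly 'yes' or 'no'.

Compute generation 1 and compare to generation 0 (given above):
Generation 1:
........
........
...**...
...*.*..
....*...
........
........
The grids are IDENTICAL -> still life.

Answer: yes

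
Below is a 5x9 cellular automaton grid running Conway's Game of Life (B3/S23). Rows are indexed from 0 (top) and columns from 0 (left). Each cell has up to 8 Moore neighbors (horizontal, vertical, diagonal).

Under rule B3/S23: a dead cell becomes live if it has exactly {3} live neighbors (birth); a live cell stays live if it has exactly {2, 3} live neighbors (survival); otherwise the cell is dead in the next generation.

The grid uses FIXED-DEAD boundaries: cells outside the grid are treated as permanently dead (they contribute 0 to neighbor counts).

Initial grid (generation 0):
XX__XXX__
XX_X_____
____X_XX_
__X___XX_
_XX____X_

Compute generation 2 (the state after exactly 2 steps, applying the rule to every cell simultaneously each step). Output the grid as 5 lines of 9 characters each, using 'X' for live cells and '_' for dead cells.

Simulating step by step:
Generation 0 (given above): 17 live cells
Generation 1: 25 live cells
XXX_XX___
XXXX___X_
_XXX_XXX_
_XXX_X__X
_XX___XX_
Generation 2: 13 live cells
(generation 2 grid is the final answer)

Answer: X___X____
_______X_
_____X_XX
X____X__X
_X_X__XX_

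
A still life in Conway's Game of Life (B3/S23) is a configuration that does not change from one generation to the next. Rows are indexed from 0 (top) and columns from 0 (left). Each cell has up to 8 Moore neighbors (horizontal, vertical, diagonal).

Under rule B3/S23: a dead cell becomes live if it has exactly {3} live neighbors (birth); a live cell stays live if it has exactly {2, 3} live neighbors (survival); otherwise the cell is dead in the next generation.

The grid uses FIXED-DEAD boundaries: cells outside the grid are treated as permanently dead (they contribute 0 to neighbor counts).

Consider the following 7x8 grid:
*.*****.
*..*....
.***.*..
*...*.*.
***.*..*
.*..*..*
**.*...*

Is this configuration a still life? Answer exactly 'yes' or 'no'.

Answer: no

Derivation:
Compute generation 1 and compare to generation 0 (given above):
Generation 1:
.*****..
*.....*.
****.*..
*...*.*.
*.*.*.**
....*.**
***.....
Cell (0,0) differs: gen0=1 vs gen1=0 -> NOT a still life.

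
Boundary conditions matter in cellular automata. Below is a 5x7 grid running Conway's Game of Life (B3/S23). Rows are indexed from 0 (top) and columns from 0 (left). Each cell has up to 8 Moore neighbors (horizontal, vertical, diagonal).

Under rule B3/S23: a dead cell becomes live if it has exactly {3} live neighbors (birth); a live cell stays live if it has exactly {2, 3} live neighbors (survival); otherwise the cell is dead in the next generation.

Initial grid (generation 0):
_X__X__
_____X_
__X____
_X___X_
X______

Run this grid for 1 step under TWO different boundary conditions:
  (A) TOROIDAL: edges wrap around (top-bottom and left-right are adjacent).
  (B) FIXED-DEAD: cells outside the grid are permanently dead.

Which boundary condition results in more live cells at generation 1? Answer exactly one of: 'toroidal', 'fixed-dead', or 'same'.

Under TOROIDAL boundary, generation 1:
_______
_______
_______
_X_____
XX_____
Population = 3

Under FIXED-DEAD boundary, generation 1:
_______
_______
_______
_X_____
_______
Population = 1

Comparison: toroidal=3, fixed-dead=1 -> toroidal

Answer: toroidal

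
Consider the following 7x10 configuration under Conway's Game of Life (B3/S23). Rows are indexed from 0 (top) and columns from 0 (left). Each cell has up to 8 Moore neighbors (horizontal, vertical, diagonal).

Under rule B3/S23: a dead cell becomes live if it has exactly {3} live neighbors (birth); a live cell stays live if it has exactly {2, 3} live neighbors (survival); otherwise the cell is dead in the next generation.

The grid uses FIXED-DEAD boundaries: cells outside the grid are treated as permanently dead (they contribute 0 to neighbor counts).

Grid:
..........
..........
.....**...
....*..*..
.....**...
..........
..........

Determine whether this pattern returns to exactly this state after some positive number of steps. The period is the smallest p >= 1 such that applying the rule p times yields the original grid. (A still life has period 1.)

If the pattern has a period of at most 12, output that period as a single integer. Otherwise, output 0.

Simulating and comparing each generation to the original:
Gen 0 (original, given above): 6 live cells
Gen 1: 6 live cells, MATCHES original -> period = 1

Answer: 1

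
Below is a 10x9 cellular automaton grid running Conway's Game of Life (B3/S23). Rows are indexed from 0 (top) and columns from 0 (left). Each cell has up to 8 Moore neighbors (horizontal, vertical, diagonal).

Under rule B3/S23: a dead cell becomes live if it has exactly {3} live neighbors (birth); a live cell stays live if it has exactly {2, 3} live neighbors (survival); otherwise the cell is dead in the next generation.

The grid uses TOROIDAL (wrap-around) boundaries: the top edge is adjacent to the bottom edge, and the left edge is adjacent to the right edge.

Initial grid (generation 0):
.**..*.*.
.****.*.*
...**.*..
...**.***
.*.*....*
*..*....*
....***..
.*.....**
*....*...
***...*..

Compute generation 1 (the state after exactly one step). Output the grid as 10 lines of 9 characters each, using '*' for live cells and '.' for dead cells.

Simulating step by step:
Generation 0 (given above): 36 live cells
Generation 1: 35 live cells
(generation 1 grid is the final answer)

Answer: ....**.**
**....*..
*.....*.*
*.....*.*
...*.....
*.**.*.**
....***..
*...*..**
..*...**.
*.*..**.*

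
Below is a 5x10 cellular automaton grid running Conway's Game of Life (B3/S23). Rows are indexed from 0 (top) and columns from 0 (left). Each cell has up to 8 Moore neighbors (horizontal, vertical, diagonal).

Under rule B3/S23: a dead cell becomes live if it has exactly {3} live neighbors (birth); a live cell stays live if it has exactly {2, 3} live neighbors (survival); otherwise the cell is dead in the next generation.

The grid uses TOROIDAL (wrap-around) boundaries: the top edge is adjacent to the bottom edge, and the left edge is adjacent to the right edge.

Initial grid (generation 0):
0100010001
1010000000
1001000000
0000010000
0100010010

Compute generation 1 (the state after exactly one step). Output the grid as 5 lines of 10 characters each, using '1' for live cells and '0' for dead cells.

Answer: 0110000001
1010000001
0100000000
0000100000
1000111000

Derivation:
Simulating step by step:
Generation 0 (given above): 11 live cells
Generation 1: 12 live cells
(generation 1 grid is the final answer)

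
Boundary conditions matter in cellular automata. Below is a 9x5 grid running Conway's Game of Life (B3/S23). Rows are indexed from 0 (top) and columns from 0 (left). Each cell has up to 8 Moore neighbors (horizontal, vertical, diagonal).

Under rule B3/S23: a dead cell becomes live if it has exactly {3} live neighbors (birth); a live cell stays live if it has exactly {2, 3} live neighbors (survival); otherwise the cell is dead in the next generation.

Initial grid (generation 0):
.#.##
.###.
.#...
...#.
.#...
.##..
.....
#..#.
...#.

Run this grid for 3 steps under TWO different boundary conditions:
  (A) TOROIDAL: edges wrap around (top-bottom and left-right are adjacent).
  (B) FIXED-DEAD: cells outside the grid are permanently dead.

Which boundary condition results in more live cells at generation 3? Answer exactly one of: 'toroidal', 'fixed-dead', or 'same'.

Answer: toroidal

Derivation:
Under TOROIDAL boundary, generation 3:
##...
.#.#.
...##
...##
###..
#...#
.....
.....
...#.
Population = 14

Under FIXED-DEAD boundary, generation 3:
###..
.....
...#.
...#.
###..
#.#..
.#...
.....
.....
Population = 11

Comparison: toroidal=14, fixed-dead=11 -> toroidal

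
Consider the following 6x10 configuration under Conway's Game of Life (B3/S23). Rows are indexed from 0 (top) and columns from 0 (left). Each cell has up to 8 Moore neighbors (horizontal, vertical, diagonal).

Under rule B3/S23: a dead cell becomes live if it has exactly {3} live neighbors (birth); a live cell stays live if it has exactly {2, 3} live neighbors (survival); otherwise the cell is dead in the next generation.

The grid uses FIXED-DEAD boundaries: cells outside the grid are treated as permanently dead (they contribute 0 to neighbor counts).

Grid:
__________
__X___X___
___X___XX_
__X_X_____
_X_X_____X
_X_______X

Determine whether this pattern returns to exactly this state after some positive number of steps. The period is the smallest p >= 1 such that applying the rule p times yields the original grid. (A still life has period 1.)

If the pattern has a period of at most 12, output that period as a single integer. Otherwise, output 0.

Answer: 0

Derivation:
Simulating and comparing each generation to the original:
Gen 0 (original, given above): 12 live cells
Gen 1: 10 live cells, differs from original
Gen 2: 9 live cells, differs from original
Gen 3: 7 live cells, differs from original
Gen 4: 7 live cells, differs from original
Gen 5: 7 live cells, differs from original
Gen 6: 7 live cells, differs from original
Gen 7: 7 live cells, differs from original
Gen 8: 7 live cells, differs from original
Gen 9: 7 live cells, differs from original
Gen 10: 7 live cells, differs from original
Gen 11: 7 live cells, differs from original
Gen 12: 7 live cells, differs from original
No period found within 12 steps.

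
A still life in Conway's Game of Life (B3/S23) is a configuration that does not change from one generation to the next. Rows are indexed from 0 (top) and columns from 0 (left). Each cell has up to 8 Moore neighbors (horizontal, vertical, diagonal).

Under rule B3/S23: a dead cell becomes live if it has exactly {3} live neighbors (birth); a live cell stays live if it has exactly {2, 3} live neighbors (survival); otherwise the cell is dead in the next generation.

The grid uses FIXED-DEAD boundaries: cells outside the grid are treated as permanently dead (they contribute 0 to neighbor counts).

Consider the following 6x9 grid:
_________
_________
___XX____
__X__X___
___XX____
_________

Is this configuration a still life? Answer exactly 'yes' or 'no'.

Compute generation 1 and compare to generation 0 (given above):
Generation 1:
_________
_________
___XX____
__X__X___
___XX____
_________
The grids are IDENTICAL -> still life.

Answer: yes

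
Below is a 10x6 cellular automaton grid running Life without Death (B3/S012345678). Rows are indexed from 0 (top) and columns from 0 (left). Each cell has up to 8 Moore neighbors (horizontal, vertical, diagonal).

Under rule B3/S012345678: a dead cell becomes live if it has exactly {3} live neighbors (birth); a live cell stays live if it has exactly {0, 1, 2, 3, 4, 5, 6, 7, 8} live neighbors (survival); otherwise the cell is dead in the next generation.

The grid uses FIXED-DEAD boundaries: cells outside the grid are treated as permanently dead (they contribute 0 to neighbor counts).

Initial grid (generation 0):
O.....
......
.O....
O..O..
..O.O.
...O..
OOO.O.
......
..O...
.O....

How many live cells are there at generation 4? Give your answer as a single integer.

Simulating step by step:
Generation 0 (given above): 13 live cells
Generation 1: 19 live cells
O.....
......
.O....
OOOO..
..O.O.
...OO.
OOOOO.
..OO..
..O...
.O....
Generation 2: 24 live cells
O.....
......
OO....
OOOO..
..O.O.
...OOO
OOOOO.
..OOO.
.OOO..
.O....
Generation 3: 29 live cells
O.....
OO....
OO....
OOOO..
..O.OO
...OOO
OOOOO.
O.OOO.
.OOOO.
.O....
Generation 4: 34 live cells
OO....
OO....
OO....
OOOOO.
..O.OO
...OOO
OOOOO.
O.OOOO
OOOOO.
.O.O..
Population at generation 4: 34

Answer: 34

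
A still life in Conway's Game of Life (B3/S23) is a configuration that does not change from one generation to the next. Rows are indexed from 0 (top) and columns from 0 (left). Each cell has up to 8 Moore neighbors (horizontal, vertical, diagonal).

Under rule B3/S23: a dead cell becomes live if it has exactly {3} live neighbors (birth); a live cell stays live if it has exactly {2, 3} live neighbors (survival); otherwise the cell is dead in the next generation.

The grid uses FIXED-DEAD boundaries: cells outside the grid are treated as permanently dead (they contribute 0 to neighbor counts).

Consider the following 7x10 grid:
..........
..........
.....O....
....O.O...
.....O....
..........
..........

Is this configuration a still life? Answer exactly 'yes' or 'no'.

Compute generation 1 and compare to generation 0 (given above):
Generation 1:
..........
..........
.....O....
....O.O...
.....O....
..........
..........
The grids are IDENTICAL -> still life.

Answer: yes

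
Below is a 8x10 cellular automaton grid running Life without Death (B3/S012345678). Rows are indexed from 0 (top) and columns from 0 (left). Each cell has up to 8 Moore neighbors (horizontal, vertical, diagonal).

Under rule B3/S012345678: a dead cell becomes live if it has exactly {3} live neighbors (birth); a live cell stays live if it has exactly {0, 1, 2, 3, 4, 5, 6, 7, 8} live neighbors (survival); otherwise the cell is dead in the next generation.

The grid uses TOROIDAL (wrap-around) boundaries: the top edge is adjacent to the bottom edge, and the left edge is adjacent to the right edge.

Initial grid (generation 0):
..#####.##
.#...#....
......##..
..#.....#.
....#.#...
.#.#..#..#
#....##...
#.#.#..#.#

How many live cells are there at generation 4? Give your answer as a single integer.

Simulating step by step:
Generation 0 (given above): 27 live cells
Generation 1: 45 live cells
..########
.###.#..#.
......##..
..#..##.#.
..######..
##.##.##.#
#.#######.
#.#.#..#.#
Generation 2: 52 live cells
..########
.###.#..##
.#.##.###.
..#..##.#.
#.######.#
##.##.##.#
#.#######.
#.#.#..#.#
Generation 3: 54 live cells
..########
.###.#..##
##.##.###.
#.#..##.#.
#.######.#
##.##.##.#
#.#######.
#.#.#..#.#
Generation 4: 54 live cells
..########
.###.#..##
##.##.###.
#.#..##.#.
#.######.#
##.##.##.#
#.#######.
#.#.#..#.#
Population at generation 4: 54

Answer: 54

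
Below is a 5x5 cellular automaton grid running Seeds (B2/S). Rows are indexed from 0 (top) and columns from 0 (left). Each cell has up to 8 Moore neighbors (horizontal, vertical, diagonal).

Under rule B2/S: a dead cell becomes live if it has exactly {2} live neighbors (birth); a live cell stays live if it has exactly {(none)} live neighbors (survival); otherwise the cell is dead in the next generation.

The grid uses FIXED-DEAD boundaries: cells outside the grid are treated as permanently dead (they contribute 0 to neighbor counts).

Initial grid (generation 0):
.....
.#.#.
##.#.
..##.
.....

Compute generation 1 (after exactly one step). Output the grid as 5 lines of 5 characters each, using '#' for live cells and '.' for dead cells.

Answer: ..#..
....#
.....
#...#
..##.

Derivation:
Simulating step by step:
Generation 0 (given above): 7 live cells
Generation 1: 6 live cells
(generation 1 grid is the final answer)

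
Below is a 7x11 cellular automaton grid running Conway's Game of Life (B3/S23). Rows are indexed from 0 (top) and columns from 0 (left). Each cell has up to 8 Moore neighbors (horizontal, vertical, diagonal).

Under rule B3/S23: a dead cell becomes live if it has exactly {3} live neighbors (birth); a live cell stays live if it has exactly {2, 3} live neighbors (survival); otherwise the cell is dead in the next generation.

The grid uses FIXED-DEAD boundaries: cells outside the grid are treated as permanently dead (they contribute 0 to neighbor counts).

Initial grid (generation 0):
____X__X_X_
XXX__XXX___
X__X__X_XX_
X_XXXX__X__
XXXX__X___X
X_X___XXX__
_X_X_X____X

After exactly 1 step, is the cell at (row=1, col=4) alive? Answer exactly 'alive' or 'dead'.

Simulating step by step:
Generation 0 (given above): 35 live cells
Generation 1: 32 live cells
_X___X_XX__
XXXXXX___X_
X_______XX_
X____XX_X__
X_____X_XX_
X___XXXX_X_
_XX___XX___

Cell (1,4) at generation 1: 1 -> alive

Answer: alive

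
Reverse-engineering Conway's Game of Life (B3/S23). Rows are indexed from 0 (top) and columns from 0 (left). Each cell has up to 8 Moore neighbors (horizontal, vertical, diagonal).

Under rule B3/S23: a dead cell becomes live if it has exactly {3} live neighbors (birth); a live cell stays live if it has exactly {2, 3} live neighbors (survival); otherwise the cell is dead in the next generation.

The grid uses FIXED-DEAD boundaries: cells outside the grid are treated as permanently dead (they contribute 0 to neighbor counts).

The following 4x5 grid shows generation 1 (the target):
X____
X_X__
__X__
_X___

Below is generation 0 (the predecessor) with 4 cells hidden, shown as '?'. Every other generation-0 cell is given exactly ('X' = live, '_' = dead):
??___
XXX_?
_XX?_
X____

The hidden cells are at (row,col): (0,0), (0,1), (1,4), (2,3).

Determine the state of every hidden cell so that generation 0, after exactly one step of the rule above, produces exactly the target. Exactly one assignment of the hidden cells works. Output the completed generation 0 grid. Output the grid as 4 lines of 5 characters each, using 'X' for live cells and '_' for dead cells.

Hidden generation-0 cells (in order): (0,0), (0,1), (1,4), (2,3).
A hidden cell only influences target cells in its own 3x3 neighborhood. Try each of the 2^4 = 16 assignments, step the completed generation 0 forward once under B3/S23, and compare with the target:
  (0,0)=_ (0,1)=_ (1,4)=_ (2,3)=_ -> step gives (0,0)='_' but target has 'X' -> reject
  (0,0)=_ (0,1)=_ (1,4)=_ (2,3)=X -> step gives (0,0)='_' but target has 'X' -> reject
  (0,0)=_ (0,1)=_ (1,4)=X (2,3)=_ -> step gives (0,0)='_' but target has 'X' -> reject
  (0,0)=_ (0,1)=_ (1,4)=X (2,3)=X -> step gives (0,0)='_' but target has 'X' -> reject
  (0,0)=_ (0,1)=X (1,4)=_ (2,3)=_ -> step gives (0,1)='X' but target has '_' -> reject
  (0,0)=_ (0,1)=X (1,4)=_ (2,3)=X -> step gives (0,1)='X' but target has '_' -> reject
  (0,0)=_ (0,1)=X (1,4)=X (2,3)=_ -> step gives (0,1)='X' but target has '_' -> reject
  (0,0)=_ (0,1)=X (1,4)=X (2,3)=X -> step gives (0,1)='X' but target has '_' -> reject
  (0,0)=X (0,1)=_ (1,4)=_ (2,3)=_ -> step reproduces the target at every cell -> ACCEPT
  (0,0)=X (0,1)=_ (1,4)=_ (2,3)=X -> step gives (1,2)='_' but target has 'X' -> reject
  (0,0)=X (0,1)=_ (1,4)=X (2,3)=_ -> step gives (1,3)='X' but target has '_' -> reject
  (0,0)=X (0,1)=_ (1,4)=X (2,3)=X -> step gives (1,2)='_' but target has 'X' -> reject
  (0,0)=X (0,1)=X (1,4)=_ (2,3)=_ -> step gives (0,2)='X' but target has '_' -> reject
  (0,0)=X (0,1)=X (1,4)=_ (2,3)=X -> step gives (0,2)='X' but target has '_' -> reject
  (0,0)=X (0,1)=X (1,4)=X (2,3)=_ -> step gives (0,2)='X' but target has '_' -> reject
  (0,0)=X (0,1)=X (1,4)=X (2,3)=X -> step gives (0,2)='X' but target has '_' -> reject
Unique solution: (0,0)=live, (0,1)=dead, (1,4)=dead, (2,3)=dead.
Check: live-neighbor counts of every cell in the completed generation 0:
24210
35320
45320
13210
Applying B3/S23 to generation 0 with these counts gives:
X____
X_X__
__X__
_X___
which matches the target exactly.

Answer: X____
XXX__
_XX__
X____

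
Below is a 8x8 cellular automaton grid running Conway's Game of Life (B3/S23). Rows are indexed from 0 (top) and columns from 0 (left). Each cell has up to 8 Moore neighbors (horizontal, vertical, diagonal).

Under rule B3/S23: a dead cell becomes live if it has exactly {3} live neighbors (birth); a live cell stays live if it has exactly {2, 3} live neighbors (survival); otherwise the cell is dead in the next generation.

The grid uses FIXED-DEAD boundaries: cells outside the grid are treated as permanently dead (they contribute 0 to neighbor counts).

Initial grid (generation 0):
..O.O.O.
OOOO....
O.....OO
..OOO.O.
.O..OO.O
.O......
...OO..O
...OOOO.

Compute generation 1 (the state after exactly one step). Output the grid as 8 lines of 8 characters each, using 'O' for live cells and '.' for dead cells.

Simulating step by step:
Generation 0 (given above): 26 live cells
Generation 1: 30 live cells
(generation 1 grid is the final answer)

Answer: ..O.....
O.OO.OOO
O...OOOO
.OOOO...
.O..OOO.
..OO.OO.
..OO..O.
...O.OO.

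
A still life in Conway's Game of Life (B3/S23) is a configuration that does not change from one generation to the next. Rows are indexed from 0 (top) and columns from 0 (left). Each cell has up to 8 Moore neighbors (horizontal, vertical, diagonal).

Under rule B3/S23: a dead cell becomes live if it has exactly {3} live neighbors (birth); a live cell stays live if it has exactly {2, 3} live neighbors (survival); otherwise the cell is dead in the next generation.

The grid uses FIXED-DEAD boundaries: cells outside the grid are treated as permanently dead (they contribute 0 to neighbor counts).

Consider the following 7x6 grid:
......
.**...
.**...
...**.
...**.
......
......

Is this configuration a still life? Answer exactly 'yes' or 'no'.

Compute generation 1 and compare to generation 0 (given above):
Generation 1:
......
.**...
.*....
....*.
...**.
......
......
Cell (2,2) differs: gen0=1 vs gen1=0 -> NOT a still life.

Answer: no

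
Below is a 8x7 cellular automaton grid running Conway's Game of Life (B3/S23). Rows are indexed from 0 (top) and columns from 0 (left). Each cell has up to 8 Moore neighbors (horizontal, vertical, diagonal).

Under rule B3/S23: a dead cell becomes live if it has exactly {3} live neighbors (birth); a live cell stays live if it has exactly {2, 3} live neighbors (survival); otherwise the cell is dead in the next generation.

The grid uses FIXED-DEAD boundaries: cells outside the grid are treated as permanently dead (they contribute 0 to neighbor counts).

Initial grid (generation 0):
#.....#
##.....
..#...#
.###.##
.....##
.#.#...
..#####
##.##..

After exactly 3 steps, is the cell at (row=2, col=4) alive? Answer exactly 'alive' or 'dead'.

Simulating step by step:
Generation 0 (given above): 24 live cells
Generation 1: 20 live cells
##.....
##.....
#..#.##
.####..
.#.#.##
...#...
#....#.
.#.....
Generation 2: 13 live cells
##.....
..#....
#..#.#.
##.....
.#...#.
..#..##
.......
.......
Generation 3: 16 live cells
.#.....
#.#....
#.#....
###.#..
###..##
.....##
.......
.......

Cell (2,4) at generation 3: 0 -> dead

Answer: dead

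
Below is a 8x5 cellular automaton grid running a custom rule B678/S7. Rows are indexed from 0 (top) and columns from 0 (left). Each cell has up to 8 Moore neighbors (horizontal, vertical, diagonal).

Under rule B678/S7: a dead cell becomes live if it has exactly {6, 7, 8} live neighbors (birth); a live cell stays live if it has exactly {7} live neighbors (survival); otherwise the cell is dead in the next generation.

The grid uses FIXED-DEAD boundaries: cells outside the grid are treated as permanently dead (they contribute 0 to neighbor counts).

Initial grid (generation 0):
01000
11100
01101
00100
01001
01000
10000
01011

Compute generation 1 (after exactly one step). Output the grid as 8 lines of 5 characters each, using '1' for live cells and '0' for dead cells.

Simulating step by step:
Generation 0 (given above): 15 live cells
Generation 1: 0 live cells
(generation 1 grid is the final answer)

Answer: 00000
00000
00000
00000
00000
00000
00000
00000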